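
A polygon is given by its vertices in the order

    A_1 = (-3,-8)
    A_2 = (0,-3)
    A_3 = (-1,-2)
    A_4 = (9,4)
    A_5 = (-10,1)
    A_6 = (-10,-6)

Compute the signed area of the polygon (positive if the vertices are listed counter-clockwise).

Apply the shoelace formula: 2A = Σ (x_i·y_{i+1} − x_{i+1}·y_i), indices taken mod 6.
Cross-terms: 9, -3, 14, 49, 70, 62  ⇒  Σ = 201
Signed area = Σ/2 = 100.5 (positive ⇒ counter-clockwise traversal).

100.5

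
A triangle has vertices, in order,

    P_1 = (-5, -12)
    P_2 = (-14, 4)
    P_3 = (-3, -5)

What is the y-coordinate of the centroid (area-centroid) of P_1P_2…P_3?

Apply Gauss's area formula. First the cross-terms c_i = x_i·y_{i+1} − x_{i+1}·y_i:
  -188, 82, 11  ⇒  2A = -95, A = -47.5.
Then Σ (y_i + y_{i+1})·c_i = 1235, so ȳ = 1235 / (6·(-47.5)) = -13/3.

-13/3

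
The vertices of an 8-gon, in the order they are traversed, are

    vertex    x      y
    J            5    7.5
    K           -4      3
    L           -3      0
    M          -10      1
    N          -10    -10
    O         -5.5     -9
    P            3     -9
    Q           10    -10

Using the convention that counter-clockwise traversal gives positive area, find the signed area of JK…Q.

228.75

Cross-terms: 45, 9, -3, 110, 35, 76.5, 60, 125  ⇒  Σ = 457.5
Signed area = Σ/2 = 228.75 (positive ⇒ counter-clockwise traversal).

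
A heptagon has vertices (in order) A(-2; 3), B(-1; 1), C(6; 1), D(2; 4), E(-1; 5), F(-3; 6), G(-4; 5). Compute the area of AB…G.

Apply the shoelace formula: 2A = Σ (x_i·y_{i+1} − x_{i+1}·y_i), indices taken mod 7.
A→B: (-2)(1) − (-1)(3) = 1
B→C: (-1)(1) − (6)(1) = -7
C→D: (6)(4) − (2)(1) = 22
D→E: (2)(5) − (-1)(4) = 14
E→F: (-1)(6) − (-3)(5) = 9
F→G: (-3)(5) − (-4)(6) = 9
G→A: (-4)(3) − (-2)(5) = -2
Σ = 46
Area = |Σ|/2 = 23.

23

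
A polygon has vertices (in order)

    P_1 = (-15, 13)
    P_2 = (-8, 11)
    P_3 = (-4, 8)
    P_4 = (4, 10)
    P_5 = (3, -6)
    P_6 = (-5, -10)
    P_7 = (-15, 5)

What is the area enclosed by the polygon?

P_1→P_2: (-15)(11) − (-8)(13) = -61
P_2→P_3: (-8)(8) − (-4)(11) = -20
P_3→P_4: (-4)(10) − (4)(8) = -72
P_4→P_5: (4)(-6) − (3)(10) = -54
P_5→P_6: (3)(-10) − (-5)(-6) = -60
P_6→P_7: (-5)(5) − (-15)(-10) = -175
P_7→P_1: (-15)(13) − (-15)(5) = -120
Σ = -562
Area = |Σ|/2 = 281.

281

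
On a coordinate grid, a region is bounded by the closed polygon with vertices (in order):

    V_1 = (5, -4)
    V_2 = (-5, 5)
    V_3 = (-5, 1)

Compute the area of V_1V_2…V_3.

Σ = (5) + (20) + (15) = 40
Area = |Σ|/2 = 20.

20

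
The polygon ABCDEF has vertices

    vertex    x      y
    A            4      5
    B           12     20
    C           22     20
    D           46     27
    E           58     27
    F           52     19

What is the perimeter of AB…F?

|AB| = √((8)² + (15)²) = √289 = 17
|BC| = √((10)² + (0)²) = √100 = 10
|CD| = √((24)² + (7)²) = √625 = 25
|DE| = √((12)² + (0)²) = √144 = 12
|EF| = √((-6)² + (-8)²) = √100 = 10
|FA| = √((-48)² + (-14)²) = √2500 = 50
Perimeter = 17 + 10 + 25 + 12 + 10 + 50 = 124.

124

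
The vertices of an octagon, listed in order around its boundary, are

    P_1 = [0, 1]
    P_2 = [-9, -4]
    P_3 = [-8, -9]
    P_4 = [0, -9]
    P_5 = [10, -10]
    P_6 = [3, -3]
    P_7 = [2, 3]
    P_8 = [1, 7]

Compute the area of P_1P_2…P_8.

P_1→P_2: (0)(-4) − (-9)(1) = 9
P_2→P_3: (-9)(-9) − (-8)(-4) = 49
P_3→P_4: (-8)(-9) − (0)(-9) = 72
P_4→P_5: (0)(-10) − (10)(-9) = 90
P_5→P_6: (10)(-3) − (3)(-10) = 0
P_6→P_7: (3)(3) − (2)(-3) = 15
P_7→P_8: (2)(7) − (1)(3) = 11
P_8→P_1: (1)(1) − (0)(7) = 1
Σ = 247
Area = |Σ|/2 = 123.5.

123.5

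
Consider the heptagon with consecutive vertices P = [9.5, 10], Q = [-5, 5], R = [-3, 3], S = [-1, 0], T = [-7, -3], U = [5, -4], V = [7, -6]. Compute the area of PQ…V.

Apply the shoelace formula: 2A = Σ (x_i·y_{i+1} − x_{i+1}·y_i), indices taken mod 7.
Cross-terms: 97.5, 0, 3, 3, 43, -2, 127  ⇒  Σ = 271.5
Area = |Σ|/2 = 135.75.

135.75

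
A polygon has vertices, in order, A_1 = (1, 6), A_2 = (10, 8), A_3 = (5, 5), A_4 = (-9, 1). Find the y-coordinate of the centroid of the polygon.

683/141

Apply Gauss's area formula. First the cross-terms c_i = x_i·y_{i+1} − x_{i+1}·y_i:
  -52, 10, 50, -55  ⇒  2A = -47, A = -23.5.
Then Σ (y_i + y_{i+1})·c_i = -683, so ȳ = -683 / (6·(-23.5)) = 683/141.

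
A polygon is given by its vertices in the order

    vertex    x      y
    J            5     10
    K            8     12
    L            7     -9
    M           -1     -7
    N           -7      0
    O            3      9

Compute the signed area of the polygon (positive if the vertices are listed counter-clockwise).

Σ = (-20) + (-156) + (-58) + (-49) + (-63) + (-15) = -361
Signed area = Σ/2 = -180.5 (negative ⇒ clockwise traversal).

-180.5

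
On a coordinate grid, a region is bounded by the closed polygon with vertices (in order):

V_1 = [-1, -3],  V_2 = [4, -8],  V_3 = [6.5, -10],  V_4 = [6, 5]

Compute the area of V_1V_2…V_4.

55.75

Cross-terms: 20, 12, 92.5, -13  ⇒  Σ = 111.5
Area = |Σ|/2 = 55.75.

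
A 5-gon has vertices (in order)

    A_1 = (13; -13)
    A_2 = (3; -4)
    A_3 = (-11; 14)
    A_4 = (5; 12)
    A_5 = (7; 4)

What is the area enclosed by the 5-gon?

212

Apply the shoelace formula: 2A = Σ (x_i·y_{i+1} − x_{i+1}·y_i), indices taken mod 5.
Σ = (-13) + (-2) + (-202) + (-64) + (-143) = -424
Area = |Σ|/2 = 212.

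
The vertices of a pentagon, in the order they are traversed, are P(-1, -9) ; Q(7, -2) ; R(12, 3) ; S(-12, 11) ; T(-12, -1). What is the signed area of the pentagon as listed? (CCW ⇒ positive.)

264.5

Cross-terms: 65, 45, 168, 144, 107  ⇒  Σ = 529
Signed area = Σ/2 = 264.5 (positive ⇒ counter-clockwise traversal).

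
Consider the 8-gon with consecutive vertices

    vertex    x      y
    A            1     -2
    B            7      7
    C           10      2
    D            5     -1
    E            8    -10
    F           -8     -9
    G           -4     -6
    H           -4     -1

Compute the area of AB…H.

124

Apply the shoelace (surveyor's) formula: 2A = Σ (x_i·y_{i+1} − x_{i+1}·y_i), indices taken mod 8.
A→B: (1)(7) − (7)(-2) = 21
B→C: (7)(2) − (10)(7) = -56
C→D: (10)(-1) − (5)(2) = -20
D→E: (5)(-10) − (8)(-1) = -42
E→F: (8)(-9) − (-8)(-10) = -152
F→G: (-8)(-6) − (-4)(-9) = 12
G→H: (-4)(-1) − (-4)(-6) = -20
H→A: (-4)(-2) − (1)(-1) = 9
Σ = -248
Area = |Σ|/2 = 124.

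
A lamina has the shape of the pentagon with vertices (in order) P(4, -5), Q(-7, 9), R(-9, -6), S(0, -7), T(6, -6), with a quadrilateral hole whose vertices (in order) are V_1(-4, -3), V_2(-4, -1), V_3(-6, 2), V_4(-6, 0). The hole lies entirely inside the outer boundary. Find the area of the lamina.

107.5

Outer boundary:
Σ = (1) + (123) + (63) + (42) + (-6) = 223
Area = |Σ|/2 = 111.5.
Hole:
Apply Gauss's area formula: 2A = Σ (x_i·y_{i+1} − x_{i+1}·y_i), indices taken mod 4.
Σ = (-8) + (-14) + (12) + (18) = 8
Area = |Σ|/2 = 4.
Net area = 111.5 − 4 = 107.5.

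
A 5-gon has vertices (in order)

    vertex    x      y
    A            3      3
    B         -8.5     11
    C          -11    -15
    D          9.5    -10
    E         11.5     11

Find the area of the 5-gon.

390.25

Σ = (58.5) + (248.5) + (252.5) + (219.5) + (1.5) = 780.5
Area = |Σ|/2 = 390.25.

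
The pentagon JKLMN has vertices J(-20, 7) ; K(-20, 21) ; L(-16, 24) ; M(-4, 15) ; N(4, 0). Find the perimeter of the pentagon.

76

|JK| = √((0)² + (14)²) = √196 = 14
|KL| = √((4)² + (3)²) = √25 = 5
|LM| = √((12)² + (-9)²) = √225 = 15
|MN| = √((8)² + (-15)²) = √289 = 17
|NJ| = √((-24)² + (7)²) = √625 = 25
Perimeter = 14 + 5 + 15 + 17 + 25 = 76.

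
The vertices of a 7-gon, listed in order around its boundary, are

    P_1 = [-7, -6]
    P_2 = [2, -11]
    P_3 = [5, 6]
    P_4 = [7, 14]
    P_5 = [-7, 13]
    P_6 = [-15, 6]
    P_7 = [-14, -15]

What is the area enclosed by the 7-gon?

Σ = (89) + (67) + (28) + (189) + (153) + (309) + (-21) = 814
Area = |Σ|/2 = 407.

407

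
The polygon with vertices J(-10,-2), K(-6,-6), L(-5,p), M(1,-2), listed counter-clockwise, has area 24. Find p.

The doubled signed area Σ (x_i y_{i+1} − x_{i+1} y_i) is linear in p.
With p=0 it equals 6; the coefficient of p is -7 (from the two edges through L).
So -7·p + 6 = 2·24 = 48 ⇒ p = -6.

-6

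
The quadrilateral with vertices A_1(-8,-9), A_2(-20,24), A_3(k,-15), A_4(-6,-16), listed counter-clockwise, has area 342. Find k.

-23

Write out the shoelace sum; only the two edges meeting at A_3 involve k:
2·Area = [((-20)·(-15) − k·24) + (k·(-16) − (-6)·(-15))] + -446
       = -40·k + -236 = 684
⇒ k = -23.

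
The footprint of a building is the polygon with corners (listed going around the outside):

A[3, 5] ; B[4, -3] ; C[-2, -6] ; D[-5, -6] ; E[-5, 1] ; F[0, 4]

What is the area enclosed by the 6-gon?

72

Apply the shoelace formula: 2A = Σ (x_i·y_{i+1} − x_{i+1}·y_i), indices taken mod 6.
A→B: (3)(-3) − (4)(5) = -29
B→C: (4)(-6) − (-2)(-3) = -30
C→D: (-2)(-6) − (-5)(-6) = -18
D→E: (-5)(1) − (-5)(-6) = -35
E→F: (-5)(4) − (0)(1) = -20
F→A: (0)(5) − (3)(4) = -12
Σ = -144
Area = |Σ|/2 = 72.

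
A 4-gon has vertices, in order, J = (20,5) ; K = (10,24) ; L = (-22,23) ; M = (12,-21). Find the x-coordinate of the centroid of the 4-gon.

28/9

Apply Gauss's area formula. First the cross-terms c_i = x_i·y_{i+1} − x_{i+1}·y_i:
  430, 758, 186, 480  ⇒  2A = 1854, A = 927.
Then Σ (x_i + x_{i+1})·c_i = 17304, so x̄ = 17304 / (6·927) = 28/9.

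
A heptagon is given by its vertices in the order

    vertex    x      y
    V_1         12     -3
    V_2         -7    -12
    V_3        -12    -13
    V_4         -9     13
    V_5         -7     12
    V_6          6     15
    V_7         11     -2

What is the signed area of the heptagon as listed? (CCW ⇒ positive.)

Σ = (-165) + (-53) + (-273) + (-17) + (-177) + (-177) + (-9) = -871
Signed area = Σ/2 = -435.5 (negative ⇒ clockwise traversal).

-435.5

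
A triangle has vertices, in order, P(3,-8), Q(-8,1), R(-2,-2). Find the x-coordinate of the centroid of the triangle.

Apply the shoelace (surveyor's) formula. First the cross-terms c_i = x_i·y_{i+1} − x_{i+1}·y_i:
  -61, 18, 22  ⇒  2A = -21, A = -10.5.
Then Σ (x_i + x_{i+1})·c_i = 147, so x̄ = 147 / (6·(-10.5)) = -7/3.

-7/3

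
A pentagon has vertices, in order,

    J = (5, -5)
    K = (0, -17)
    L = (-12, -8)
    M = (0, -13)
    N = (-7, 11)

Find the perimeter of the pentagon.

|JK| = √((-5)² + (-12)²) = √169 = 13
|KL| = √((-12)² + (9)²) = √225 = 15
|LM| = √((12)² + (-5)²) = √169 = 13
|MN| = √((-7)² + (24)²) = √625 = 25
|NJ| = √((12)² + (-16)²) = √400 = 20
Perimeter = 13 + 15 + 13 + 25 + 20 = 86.

86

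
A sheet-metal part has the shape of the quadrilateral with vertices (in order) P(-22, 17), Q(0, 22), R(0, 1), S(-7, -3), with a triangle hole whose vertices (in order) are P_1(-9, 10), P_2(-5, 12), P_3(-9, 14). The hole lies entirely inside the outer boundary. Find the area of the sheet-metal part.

Outer boundary:
Apply the surveyor's formula: 2A = Σ (x_i·y_{i+1} − x_{i+1}·y_i), indices taken mod 4.
Σ = (-484) + (0) + (7) + (-185) = -662
Area = |Σ|/2 = 331.
Hole:
Apply Gauss's area formula: 2A = Σ (x_i·y_{i+1} − x_{i+1}·y_i), indices taken mod 3.
Σ = (-58) + (38) + (36) = 16
Area = |Σ|/2 = 8.
Net area = 331 − 8 = 323.

323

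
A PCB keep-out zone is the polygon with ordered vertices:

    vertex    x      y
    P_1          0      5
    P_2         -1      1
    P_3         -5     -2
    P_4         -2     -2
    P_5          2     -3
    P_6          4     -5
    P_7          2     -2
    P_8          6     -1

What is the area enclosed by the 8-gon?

Σ = (5) + (7) + (6) + (10) + (2) + (2) + (10) + (30) = 72
Area = |Σ|/2 = 36.

36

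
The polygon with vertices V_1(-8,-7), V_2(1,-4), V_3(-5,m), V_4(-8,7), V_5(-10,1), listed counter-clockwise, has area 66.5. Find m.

The doubled signed area Σ (x_i y_{i+1} − x_{i+1} y_i) is linear in m.
With m=0 it equals 124; the coefficient of m is 9 (from the two edges through V_3).
So 9·m + 124 = 2·66.5 = 133 ⇒ m = 1.

1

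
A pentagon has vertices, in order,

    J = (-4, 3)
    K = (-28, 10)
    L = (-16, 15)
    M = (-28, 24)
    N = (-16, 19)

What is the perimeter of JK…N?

|JK| = √((-24)² + (7)²) = √625 = 25
|KL| = √((12)² + (5)²) = √169 = 13
|LM| = √((-12)² + (9)²) = √225 = 15
|MN| = √((12)² + (-5)²) = √169 = 13
|NJ| = √((12)² + (-16)²) = √400 = 20
Perimeter = 25 + 13 + 15 + 13 + 20 = 86.

86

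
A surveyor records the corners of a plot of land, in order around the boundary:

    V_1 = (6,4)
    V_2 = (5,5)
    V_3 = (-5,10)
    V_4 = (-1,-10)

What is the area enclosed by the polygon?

100.5

Apply Gauss's area formula: 2A = Σ (x_i·y_{i+1} − x_{i+1}·y_i), indices taken mod 4.
V_1→V_2: (6)(5) − (5)(4) = 10
V_2→V_3: (5)(10) − (-5)(5) = 75
V_3→V_4: (-5)(-10) − (-1)(10) = 60
V_4→V_1: (-1)(4) − (6)(-10) = 56
Σ = 201
Area = |Σ|/2 = 100.5.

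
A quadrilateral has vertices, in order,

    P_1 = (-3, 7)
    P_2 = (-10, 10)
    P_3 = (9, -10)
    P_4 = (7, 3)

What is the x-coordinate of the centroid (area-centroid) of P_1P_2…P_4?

418/205

Apply the shoelace (surveyor's) formula. First the cross-terms c_i = x_i·y_{i+1} − x_{i+1}·y_i:
  40, 10, 97, 58  ⇒  2A = 205, A = 102.5.
Then Σ (x_i + x_{i+1})·c_i = 1254, so x̄ = 1254 / (6·102.5) = 418/205.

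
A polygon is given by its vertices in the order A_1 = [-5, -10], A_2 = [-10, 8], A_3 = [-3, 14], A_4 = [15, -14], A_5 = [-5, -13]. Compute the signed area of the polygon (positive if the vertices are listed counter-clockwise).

-352

Apply the surveyor's formula: 2A = Σ (x_i·y_{i+1} − x_{i+1}·y_i), indices taken mod 5.
A_1→A_2: (-5)(8) − (-10)(-10) = -140
A_2→A_3: (-10)(14) − (-3)(8) = -116
A_3→A_4: (-3)(-14) − (15)(14) = -168
A_4→A_5: (15)(-13) − (-5)(-14) = -265
A_5→A_1: (-5)(-10) − (-5)(-13) = -15
Σ = -704
Signed area = Σ/2 = -352 (negative ⇒ clockwise traversal).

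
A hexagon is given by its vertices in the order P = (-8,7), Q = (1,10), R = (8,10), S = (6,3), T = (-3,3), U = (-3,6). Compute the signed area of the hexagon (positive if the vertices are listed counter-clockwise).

-74

Σ = (-87) + (-70) + (-36) + (27) + (-9) + (27) = -148
Signed area = Σ/2 = -74 (negative ⇒ clockwise traversal).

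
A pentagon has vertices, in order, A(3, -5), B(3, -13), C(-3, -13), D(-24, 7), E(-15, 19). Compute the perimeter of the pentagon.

|AB| = √((0)² + (-8)²) = √64 = 8
|BC| = √((-6)² + (0)²) = √36 = 6
|CD| = √((-21)² + (20)²) = √841 = 29
|DE| = √((9)² + (12)²) = √225 = 15
|EA| = √((18)² + (-24)²) = √900 = 30
Perimeter = 8 + 6 + 29 + 15 + 30 = 88.

88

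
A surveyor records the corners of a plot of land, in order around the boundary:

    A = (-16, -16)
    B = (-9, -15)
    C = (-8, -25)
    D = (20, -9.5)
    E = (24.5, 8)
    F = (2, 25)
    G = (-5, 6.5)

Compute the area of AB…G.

Apply the surveyor's formula: 2A = Σ (x_i·y_{i+1} − x_{i+1}·y_i), indices taken mod 7.
A→B: (-16)(-15) − (-9)(-16) = 96
B→C: (-9)(-25) − (-8)(-15) = 105
C→D: (-8)(-9.5) − (20)(-25) = 576
D→E: (20)(8) − (24.5)(-9.5) = 392.75
E→F: (24.5)(25) − (2)(8) = 596.5
F→G: (2)(6.5) − (-5)(25) = 138
G→A: (-5)(-16) − (-16)(6.5) = 184
Σ = 2088.25
Area = |Σ|/2 = 1044.125.

1044.125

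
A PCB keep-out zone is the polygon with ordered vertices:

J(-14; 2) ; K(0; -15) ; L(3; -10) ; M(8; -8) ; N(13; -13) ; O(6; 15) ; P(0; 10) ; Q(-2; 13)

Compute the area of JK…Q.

421

Apply the shoelace formula: 2A = Σ (x_i·y_{i+1} − x_{i+1}·y_i), indices taken mod 8.
Cross-terms: 210, 45, 56, 0, 273, 60, 20, 178  ⇒  Σ = 842
Area = |Σ|/2 = 421.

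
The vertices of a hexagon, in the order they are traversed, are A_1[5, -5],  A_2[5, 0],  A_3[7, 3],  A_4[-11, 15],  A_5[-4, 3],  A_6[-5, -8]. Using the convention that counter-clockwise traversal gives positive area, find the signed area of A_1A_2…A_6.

Cross-terms: 25, 15, 138, 27, 47, 65  ⇒  Σ = 317
Signed area = Σ/2 = 158.5 (positive ⇒ counter-clockwise traversal).

158.5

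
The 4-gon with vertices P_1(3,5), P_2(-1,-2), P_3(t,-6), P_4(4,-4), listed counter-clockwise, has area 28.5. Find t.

The doubled signed area Σ (x_i y_{i+1} − x_{i+1} y_i) is linear in t.
With t=0 it equals 61; the coefficient of t is -2 (from the two edges through P_3).
So -2·t + 61 = 2·28.5 = 57 ⇒ t = 2.

2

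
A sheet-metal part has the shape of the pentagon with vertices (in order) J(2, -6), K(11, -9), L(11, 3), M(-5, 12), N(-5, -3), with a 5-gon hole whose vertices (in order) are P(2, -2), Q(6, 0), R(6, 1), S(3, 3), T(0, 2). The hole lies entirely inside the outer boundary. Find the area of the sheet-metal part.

Outer boundary:
J→K: (2)(-9) − (11)(-6) = 48
K→L: (11)(3) − (11)(-9) = 132
L→M: (11)(12) − (-5)(3) = 147
M→N: (-5)(-3) − (-5)(12) = 75
N→J: (-5)(-6) − (2)(-3) = 36
Σ = 438
Area = |Σ|/2 = 219.
Hole:
Apply the shoelace formula: 2A = Σ (x_i·y_{i+1} − x_{i+1}·y_i), indices taken mod 5.
P→Q: (2)(0) − (6)(-2) = 12
Q→R: (6)(1) − (6)(0) = 6
R→S: (6)(3) − (3)(1) = 15
S→T: (3)(2) − (0)(3) = 6
T→P: (0)(-2) − (2)(2) = -4
Σ = 35
Area = |Σ|/2 = 17.5.
Net area = 219 − 17.5 = 201.5.

201.5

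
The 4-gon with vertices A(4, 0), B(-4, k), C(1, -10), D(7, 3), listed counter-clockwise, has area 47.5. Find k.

The doubled signed area Σ (x_i y_{i+1} − x_{i+1} y_i) is linear in k.
With k=0 it equals 101; the coefficient of k is 3 (from the two edges through B).
So 3·k + 101 = 2·47.5 = 95 ⇒ k = -2.

-2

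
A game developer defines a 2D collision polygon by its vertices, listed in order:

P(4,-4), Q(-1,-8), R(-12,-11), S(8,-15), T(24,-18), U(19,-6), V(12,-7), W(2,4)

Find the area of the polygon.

Σ = (-36) + (-85) + (268) + (216) + (198) + (-61) + (62) + (-24) = 538
Area = |Σ|/2 = 269.

269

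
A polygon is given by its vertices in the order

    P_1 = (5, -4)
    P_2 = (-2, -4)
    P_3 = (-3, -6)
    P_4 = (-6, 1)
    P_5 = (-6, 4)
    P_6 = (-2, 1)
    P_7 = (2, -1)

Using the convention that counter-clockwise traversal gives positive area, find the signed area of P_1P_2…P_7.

Cross-terms: -28, 0, -39, -18, 2, 0, -3  ⇒  Σ = -86
Signed area = Σ/2 = -43 (negative ⇒ clockwise traversal).

-43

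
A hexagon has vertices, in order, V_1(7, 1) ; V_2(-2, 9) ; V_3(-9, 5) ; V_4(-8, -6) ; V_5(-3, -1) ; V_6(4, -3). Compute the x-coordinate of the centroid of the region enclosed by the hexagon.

-92/43

Apply the surveyor's formula. First the cross-terms c_i = x_i·y_{i+1} − x_{i+1}·y_i:
  65, 71, 94, -10, 13, 25  ⇒  2A = 258, A = 129.
Then Σ (x_i + x_{i+1})·c_i = -1656, so x̄ = -1656 / (6·129) = -92/43.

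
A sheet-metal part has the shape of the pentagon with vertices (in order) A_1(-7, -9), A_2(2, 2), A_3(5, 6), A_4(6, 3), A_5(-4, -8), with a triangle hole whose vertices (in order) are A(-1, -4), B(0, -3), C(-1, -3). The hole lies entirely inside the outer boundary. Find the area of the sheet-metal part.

35

Outer boundary:
Apply the shoelace formula: 2A = Σ (x_i·y_{i+1} − x_{i+1}·y_i), indices taken mod 5.
Σ = (4) + (2) + (-21) + (-36) + (-20) = -71
Area = |Σ|/2 = 35.5.
Hole:
Apply the surveyor's formula: 2A = Σ (x_i·y_{i+1} − x_{i+1}·y_i), indices taken mod 3.
Σ = (3) + (-3) + (1) = 1
Area = |Σ|/2 = 0.5.
Net area = 35.5 − 0.5 = 35.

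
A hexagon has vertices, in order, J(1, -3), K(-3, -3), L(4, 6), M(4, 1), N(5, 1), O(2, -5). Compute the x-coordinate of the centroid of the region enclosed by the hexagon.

343/201

Apply the shoelace formula. First the cross-terms c_i = x_i·y_{i+1} − x_{i+1}·y_i:
  -12, -6, -20, -1, -27, -1  ⇒  2A = -67, A = -33.5.
Then Σ (x_i + x_{i+1})·c_i = -343, so x̄ = -343 / (6·(-33.5)) = 343/201.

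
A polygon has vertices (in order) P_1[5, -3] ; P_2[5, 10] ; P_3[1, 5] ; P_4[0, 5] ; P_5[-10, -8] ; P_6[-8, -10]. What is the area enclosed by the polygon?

122.5

Cross-terms: 65, 15, 5, 50, 36, 74  ⇒  Σ = 245
Area = |Σ|/2 = 122.5.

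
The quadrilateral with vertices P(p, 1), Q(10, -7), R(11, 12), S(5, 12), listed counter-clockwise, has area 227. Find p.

Write out the shoelace sum; only the two edges meeting at P involve p:
2·Area = [(5·1 − p·12) + (p·(-7) − 10·1)] + 269
       = -19·p + 264 = 454
⇒ p = -10.

-10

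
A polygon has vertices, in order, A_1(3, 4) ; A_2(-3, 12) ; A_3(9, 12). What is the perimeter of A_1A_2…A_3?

|A_1A_2| = √((-6)² + (8)²) = √100 = 10
|A_2A_3| = √((12)² + (0)²) = √144 = 12
|A_3A_1| = √((-6)² + (-8)²) = √100 = 10
Perimeter = 10 + 12 + 10 = 32.

32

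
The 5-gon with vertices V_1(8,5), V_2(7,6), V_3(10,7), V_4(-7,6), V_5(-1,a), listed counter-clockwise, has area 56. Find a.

0

Write out the shoelace sum; only the two edges meeting at V_5 involve a:
2·Area = [((-7)·a − (-1)·6) + ((-1)·5 − 8·a)] + 111
       = -15·a + 112 = 112
⇒ a = 0.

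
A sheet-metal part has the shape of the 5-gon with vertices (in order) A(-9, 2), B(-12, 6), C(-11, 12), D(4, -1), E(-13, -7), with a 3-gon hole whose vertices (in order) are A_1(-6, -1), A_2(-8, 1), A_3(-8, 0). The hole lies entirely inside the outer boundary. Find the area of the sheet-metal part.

136.5

Outer boundary:
Apply the shoelace (surveyor's) formula: 2A = Σ (x_i·y_{i+1} − x_{i+1}·y_i), indices taken mod 5.
A→B: (-9)(6) − (-12)(2) = -30
B→C: (-12)(12) − (-11)(6) = -78
C→D: (-11)(-1) − (4)(12) = -37
D→E: (4)(-7) − (-13)(-1) = -41
E→A: (-13)(2) − (-9)(-7) = -89
Σ = -275
Area = |Σ|/2 = 137.5.
Hole:
Apply the shoelace formula: 2A = Σ (x_i·y_{i+1} − x_{i+1}·y_i), indices taken mod 3.
Σ = (-14) + (8) + (8) = 2
Area = |Σ|/2 = 1.
Net area = 137.5 − 1 = 136.5.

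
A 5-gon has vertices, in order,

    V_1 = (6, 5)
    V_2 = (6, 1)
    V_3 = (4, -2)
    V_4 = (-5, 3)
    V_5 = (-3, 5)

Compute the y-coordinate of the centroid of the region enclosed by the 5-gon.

64/27

Apply Gauss's area formula. First the cross-terms c_i = x_i·y_{i+1} − x_{i+1}·y_i:
  -24, -16, 2, -16, -45  ⇒  2A = -99, A = -49.5.
Then Σ (y_i + y_{i+1})·c_i = -704, so ȳ = -704 / (6·(-49.5)) = 64/27.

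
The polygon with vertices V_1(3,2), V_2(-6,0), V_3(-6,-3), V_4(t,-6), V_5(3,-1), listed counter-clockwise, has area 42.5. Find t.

Write out the shoelace sum; only the two edges meeting at V_4 involve t:
2·Area = [((-6)·(-6) − t·(-3)) + (t·(-1) − 3·(-6))] + 39
       = 2·t + 93 = 85
⇒ t = -4.

-4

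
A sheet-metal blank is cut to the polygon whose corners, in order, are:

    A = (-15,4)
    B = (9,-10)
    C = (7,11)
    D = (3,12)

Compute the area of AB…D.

263

Apply the shoelace (surveyor's) formula: 2A = Σ (x_i·y_{i+1} − x_{i+1}·y_i), indices taken mod 4.
Cross-terms: 114, 169, 51, 192  ⇒  Σ = 526
Area = |Σ|/2 = 263.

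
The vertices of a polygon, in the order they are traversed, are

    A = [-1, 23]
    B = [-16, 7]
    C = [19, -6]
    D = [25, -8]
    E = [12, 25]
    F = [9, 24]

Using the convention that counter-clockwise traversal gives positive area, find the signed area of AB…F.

668.5

Σ = (361) + (-37) + (-2) + (721) + (63) + (231) = 1337
Signed area = Σ/2 = 668.5 (positive ⇒ counter-clockwise traversal).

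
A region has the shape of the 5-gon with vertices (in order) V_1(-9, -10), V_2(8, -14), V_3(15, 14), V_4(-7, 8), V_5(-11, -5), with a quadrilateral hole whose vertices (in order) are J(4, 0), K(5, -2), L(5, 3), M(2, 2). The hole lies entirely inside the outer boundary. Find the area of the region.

460.5

Outer boundary:
Apply Gauss's area formula: 2A = Σ (x_i·y_{i+1} − x_{i+1}·y_i), indices taken mod 5.
Σ = (206) + (322) + (218) + (123) + (65) = 934
Area = |Σ|/2 = 467.
Hole:
Apply the shoelace (surveyor's) formula: 2A = Σ (x_i·y_{i+1} − x_{i+1}·y_i), indices taken mod 4.
Σ = (-8) + (25) + (4) + (-8) = 13
Area = |Σ|/2 = 6.5.
Net area = 467 − 6.5 = 460.5.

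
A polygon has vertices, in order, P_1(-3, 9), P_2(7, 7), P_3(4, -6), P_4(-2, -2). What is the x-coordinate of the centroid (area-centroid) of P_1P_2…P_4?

Apply the shoelace formula. First the cross-terms c_i = x_i·y_{i+1} − x_{i+1}·y_i:
  -84, -70, -20, -24  ⇒  2A = -198, A = -99.
Then Σ (x_i + x_{i+1})·c_i = -1026, so x̄ = -1026 / (6·(-99)) = 19/11.

19/11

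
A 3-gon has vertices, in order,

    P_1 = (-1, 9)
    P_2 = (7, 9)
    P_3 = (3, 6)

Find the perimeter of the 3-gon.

18

|P_1P_2| = √((8)² + (0)²) = √64 = 8
|P_2P_3| = √((-4)² + (-3)²) = √25 = 5
|P_3P_1| = √((-4)² + (3)²) = √25 = 5
Perimeter = 8 + 5 + 5 = 18.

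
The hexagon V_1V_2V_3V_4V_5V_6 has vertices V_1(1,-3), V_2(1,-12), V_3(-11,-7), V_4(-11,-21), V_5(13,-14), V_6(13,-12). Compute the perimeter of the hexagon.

78

|V_1V_2| = √((0)² + (-9)²) = √81 = 9
|V_2V_3| = √((-12)² + (5)²) = √169 = 13
|V_3V_4| = √((0)² + (-14)²) = √196 = 14
|V_4V_5| = √((24)² + (7)²) = √625 = 25
|V_5V_6| = √((0)² + (2)²) = √4 = 2
|V_6V_1| = √((-12)² + (9)²) = √225 = 15
Perimeter = 9 + 13 + 14 + 25 + 2 + 15 = 78.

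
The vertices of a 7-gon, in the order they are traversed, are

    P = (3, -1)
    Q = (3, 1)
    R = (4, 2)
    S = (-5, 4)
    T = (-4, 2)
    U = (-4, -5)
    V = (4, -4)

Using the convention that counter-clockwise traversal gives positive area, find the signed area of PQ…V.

56

Apply the shoelace formula: 2A = Σ (x_i·y_{i+1} − x_{i+1}·y_i), indices taken mod 7.
Σ = (6) + (2) + (26) + (6) + (28) + (36) + (8) = 112
Signed area = Σ/2 = 56 (positive ⇒ counter-clockwise traversal).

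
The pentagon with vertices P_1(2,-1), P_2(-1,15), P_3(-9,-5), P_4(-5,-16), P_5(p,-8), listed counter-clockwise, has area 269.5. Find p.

The doubled signed area Σ (x_i y_{i+1} − x_{i+1} y_i) is linear in p.
With p=0 it equals 344; the coefficient of p is 15 (from the two edges through P_5).
So 15·p + 344 = 2·269.5 = 539 ⇒ p = 13.

13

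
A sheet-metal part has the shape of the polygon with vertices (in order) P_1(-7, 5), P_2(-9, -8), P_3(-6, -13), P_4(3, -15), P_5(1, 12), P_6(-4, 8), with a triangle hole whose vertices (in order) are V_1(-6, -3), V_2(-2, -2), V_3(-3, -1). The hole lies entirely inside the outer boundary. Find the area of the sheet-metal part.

218.5

Outer boundary:
Apply the surveyor's formula: 2A = Σ (x_i·y_{i+1} − x_{i+1}·y_i), indices taken mod 6.
Σ = (101) + (69) + (129) + (51) + (56) + (36) = 442
Area = |Σ|/2 = 221.
Hole:
Apply the shoelace (surveyor's) formula: 2A = Σ (x_i·y_{i+1} − x_{i+1}·y_i), indices taken mod 3.
V_1→V_2: (-6)(-2) − (-2)(-3) = 6
V_2→V_3: (-2)(-1) − (-3)(-2) = -4
V_3→V_1: (-3)(-3) − (-6)(-1) = 3
Σ = 5
Area = |Σ|/2 = 2.5.
Net area = 221 − 2.5 = 218.5.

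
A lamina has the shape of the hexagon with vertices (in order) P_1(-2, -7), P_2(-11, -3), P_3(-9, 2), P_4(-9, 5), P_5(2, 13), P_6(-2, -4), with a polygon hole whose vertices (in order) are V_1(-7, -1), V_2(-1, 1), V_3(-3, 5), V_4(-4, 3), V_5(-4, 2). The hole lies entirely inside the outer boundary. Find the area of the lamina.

Outer boundary:
Apply the surveyor's formula: 2A = Σ (x_i·y_{i+1} − x_{i+1}·y_i), indices taken mod 6.
P_1→P_2: (-2)(-3) − (-11)(-7) = -71
P_2→P_3: (-11)(2) − (-9)(-3) = -49
P_3→P_4: (-9)(5) − (-9)(2) = -27
P_4→P_5: (-9)(13) − (2)(5) = -127
P_5→P_6: (2)(-4) − (-2)(13) = 18
P_6→P_1: (-2)(-7) − (-2)(-4) = 6
Σ = -250
Area = |Σ|/2 = 125.
Hole:
Apply the shoelace formula: 2A = Σ (x_i·y_{i+1} − x_{i+1}·y_i), indices taken mod 5.
V_1→V_2: (-7)(1) − (-1)(-1) = -8
V_2→V_3: (-1)(5) − (-3)(1) = -2
V_3→V_4: (-3)(3) − (-4)(5) = 11
V_4→V_5: (-4)(2) − (-4)(3) = 4
V_5→V_1: (-4)(-1) − (-7)(2) = 18
Σ = 23
Area = |Σ|/2 = 11.5.
Net area = 125 − 11.5 = 113.5.

113.5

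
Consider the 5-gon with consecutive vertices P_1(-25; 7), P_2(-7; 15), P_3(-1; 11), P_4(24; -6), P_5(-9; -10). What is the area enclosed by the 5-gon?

626.5

Σ = (-326) + (-62) + (-258) + (-294) + (-313) = -1253
Area = |Σ|/2 = 626.5.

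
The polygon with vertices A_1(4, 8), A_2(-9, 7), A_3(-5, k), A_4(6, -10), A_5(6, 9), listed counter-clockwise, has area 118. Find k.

The doubled signed area Σ (x_i y_{i+1} − x_{i+1} y_i) is linear in k.
With k=0 it equals 311; the coefficient of k is -15 (from the two edges through A_3).
So -15·k + 311 = 2·118 = 236 ⇒ k = 5.

5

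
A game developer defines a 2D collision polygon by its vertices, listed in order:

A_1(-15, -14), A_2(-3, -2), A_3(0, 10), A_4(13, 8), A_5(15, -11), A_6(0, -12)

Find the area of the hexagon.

Apply the shoelace formula: 2A = Σ (x_i·y_{i+1} − x_{i+1}·y_i), indices taken mod 6.
Σ = (-12) + (-30) + (-130) + (-263) + (-180) + (-180) = -795
Area = |Σ|/2 = 397.5.

397.5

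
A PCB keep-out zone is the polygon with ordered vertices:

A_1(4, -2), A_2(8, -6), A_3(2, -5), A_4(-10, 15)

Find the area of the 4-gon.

Σ = (-8) + (-28) + (-20) + (-40) = -96
Area = |Σ|/2 = 48.

48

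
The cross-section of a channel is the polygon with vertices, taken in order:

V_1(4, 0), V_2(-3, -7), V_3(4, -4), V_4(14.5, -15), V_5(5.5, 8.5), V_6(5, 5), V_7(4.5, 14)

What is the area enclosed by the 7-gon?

96.125

Apply the surveyor's formula: 2A = Σ (x_i·y_{i+1} − x_{i+1}·y_i), indices taken mod 7.
V_1→V_2: (4)(-7) − (-3)(0) = -28
V_2→V_3: (-3)(-4) − (4)(-7) = 40
V_3→V_4: (4)(-15) − (14.5)(-4) = -2
V_4→V_5: (14.5)(8.5) − (5.5)(-15) = 205.75
V_5→V_6: (5.5)(5) − (5)(8.5) = -15
V_6→V_7: (5)(14) − (4.5)(5) = 47.5
V_7→V_1: (4.5)(0) − (4)(14) = -56
Σ = 192.25
Area = |Σ|/2 = 96.125.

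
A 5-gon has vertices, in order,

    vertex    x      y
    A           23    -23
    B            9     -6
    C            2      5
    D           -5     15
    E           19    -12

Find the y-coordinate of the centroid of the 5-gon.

-1334/205

Apply the shoelace formula. First the cross-terms c_i = x_i·y_{i+1} − x_{i+1}·y_i:
  69, 57, 55, -225, -161  ⇒  2A = -205, A = -102.5.
Then Σ (y_i + y_{i+1})·c_i = 4002, so ȳ = 4002 / (6·(-102.5)) = -1334/205.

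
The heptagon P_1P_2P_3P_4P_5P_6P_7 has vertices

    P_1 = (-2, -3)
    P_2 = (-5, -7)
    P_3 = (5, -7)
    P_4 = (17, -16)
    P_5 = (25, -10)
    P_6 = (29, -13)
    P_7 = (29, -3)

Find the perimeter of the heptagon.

|P_1P_2| = √((-3)² + (-4)²) = √25 = 5
|P_2P_3| = √((10)² + (0)²) = √100 = 10
|P_3P_4| = √((12)² + (-9)²) = √225 = 15
|P_4P_5| = √((8)² + (6)²) = √100 = 10
|P_5P_6| = √((4)² + (-3)²) = √25 = 5
|P_6P_7| = √((0)² + (10)²) = √100 = 10
|P_7P_1| = √((-31)² + (0)²) = √961 = 31
Perimeter = 5 + 10 + 15 + 10 + 5 + 10 + 31 = 86.

86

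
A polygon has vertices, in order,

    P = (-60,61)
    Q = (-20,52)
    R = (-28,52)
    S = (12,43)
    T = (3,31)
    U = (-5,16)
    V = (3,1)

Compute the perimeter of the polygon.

|PQ| = √((40)² + (-9)²) = √1681 = 41
|QR| = √((-8)² + (0)²) = √64 = 8
|RS| = √((40)² + (-9)²) = √1681 = 41
|ST| = √((-9)² + (-12)²) = √225 = 15
|TU| = √((-8)² + (-15)²) = √289 = 17
|UV| = √((8)² + (-15)²) = √289 = 17
|VP| = √((-63)² + (60)²) = √7569 = 87
Perimeter = 41 + 8 + 41 + 15 + 17 + 17 + 87 = 226.

226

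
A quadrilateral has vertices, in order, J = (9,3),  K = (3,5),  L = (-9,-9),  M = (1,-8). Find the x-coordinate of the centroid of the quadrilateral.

Apply the surveyor's formula. First the cross-terms c_i = x_i·y_{i+1} − x_{i+1}·y_i:
  36, 18, 81, 75  ⇒  2A = 210, A = 105.
Then Σ (x_i + x_{i+1})·c_i = 426, so x̄ = 426 / (6·105) = 71/105.

71/105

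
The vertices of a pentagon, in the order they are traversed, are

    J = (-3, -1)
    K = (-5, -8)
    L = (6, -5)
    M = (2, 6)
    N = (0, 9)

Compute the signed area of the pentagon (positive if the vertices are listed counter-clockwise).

Σ = (19) + (73) + (46) + (18) + (27) = 183
Signed area = Σ/2 = 91.5 (positive ⇒ counter-clockwise traversal).

91.5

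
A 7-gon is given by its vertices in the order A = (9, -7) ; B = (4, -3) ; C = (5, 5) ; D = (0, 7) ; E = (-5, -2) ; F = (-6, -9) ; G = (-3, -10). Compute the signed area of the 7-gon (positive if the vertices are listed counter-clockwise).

Apply the surveyor's formula: 2A = Σ (x_i·y_{i+1} − x_{i+1}·y_i), indices taken mod 7.
Cross-terms: 1, 35, 35, 35, 33, 33, 111  ⇒  Σ = 283
Signed area = Σ/2 = 141.5 (positive ⇒ counter-clockwise traversal).

141.5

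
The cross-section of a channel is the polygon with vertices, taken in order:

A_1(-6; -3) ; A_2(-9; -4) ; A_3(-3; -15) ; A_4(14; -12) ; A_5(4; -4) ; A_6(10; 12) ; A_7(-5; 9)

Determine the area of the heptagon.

Apply the shoelace (surveyor's) formula: 2A = Σ (x_i·y_{i+1} − x_{i+1}·y_i), indices taken mod 7.
Cross-terms: -3, 123, 246, -8, 88, 150, 69  ⇒  Σ = 665
Area = |Σ|/2 = 332.5.

332.5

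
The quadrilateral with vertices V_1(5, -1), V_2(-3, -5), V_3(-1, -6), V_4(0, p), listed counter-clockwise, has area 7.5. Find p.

Write out the shoelace sum; only the two edges meeting at V_4 involve p:
2·Area = [((-1)·p − 0·(-6)) + (0·(-1) − 5·p)] + -15
       = -6·p + -15 = 15
⇒ p = -5.

-5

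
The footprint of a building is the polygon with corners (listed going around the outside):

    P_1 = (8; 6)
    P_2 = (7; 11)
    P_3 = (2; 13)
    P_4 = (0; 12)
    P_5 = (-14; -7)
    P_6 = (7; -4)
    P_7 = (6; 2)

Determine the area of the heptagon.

235

Apply Gauss's area formula: 2A = Σ (x_i·y_{i+1} − x_{i+1}·y_i), indices taken mod 7.
Σ = (46) + (69) + (24) + (168) + (105) + (38) + (20) = 470
Area = |Σ|/2 = 235.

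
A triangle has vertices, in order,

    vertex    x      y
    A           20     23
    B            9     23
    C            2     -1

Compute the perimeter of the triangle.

66

|AB| = √((-11)² + (0)²) = √121 = 11
|BC| = √((-7)² + (-24)²) = √625 = 25
|CA| = √((18)² + (24)²) = √900 = 30
Perimeter = 11 + 25 + 30 = 66.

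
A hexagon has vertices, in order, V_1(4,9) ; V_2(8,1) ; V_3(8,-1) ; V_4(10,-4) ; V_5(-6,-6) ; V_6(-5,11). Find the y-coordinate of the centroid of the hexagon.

398/225

Apply Gauss's area formula. First the cross-terms c_i = x_i·y_{i+1} − x_{i+1}·y_i:
  -68, -16, -22, -84, -96, -89  ⇒  2A = -375, A = -187.5.
Then Σ (y_i + y_{i+1})·c_i = -1990, so ȳ = -1990 / (6·(-187.5)) = 398/225.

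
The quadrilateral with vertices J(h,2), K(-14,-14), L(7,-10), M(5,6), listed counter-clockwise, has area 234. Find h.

Write out the shoelace sum; only the two edges meeting at J involve h:
2·Area = [(5·2 − h·6) + (h·(-14) − (-14)·2)] + 330
       = -20·h + 368 = 468
⇒ h = -5.

-5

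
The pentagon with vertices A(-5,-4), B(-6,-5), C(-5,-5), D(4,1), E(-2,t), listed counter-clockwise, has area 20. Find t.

Write out the shoelace sum; only the two edges meeting at E involve t:
2·Area = [(4·t − (-2)·1) + ((-2)·(-4) − (-5)·t)] + 21
       = 9·t + 31 = 40
⇒ t = 1.

1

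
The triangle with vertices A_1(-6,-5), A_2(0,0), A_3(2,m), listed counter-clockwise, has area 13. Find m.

The doubled signed area Σ (x_i y_{i+1} − x_{i+1} y_i) is linear in m.
With m=0 it equals -10; the coefficient of m is 6 (from the two edges through A_3).
So 6·m + -10 = 2·13 = 26 ⇒ m = 6.

6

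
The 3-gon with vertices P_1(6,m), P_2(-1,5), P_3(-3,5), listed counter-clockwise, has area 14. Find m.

-9

Write out the shoelace sum; only the two edges meeting at P_1 involve m:
2·Area = [((-3)·m − 6·5) + (6·5 − (-1)·m)] + 10
       = -2·m + 10 = 28
⇒ m = -9.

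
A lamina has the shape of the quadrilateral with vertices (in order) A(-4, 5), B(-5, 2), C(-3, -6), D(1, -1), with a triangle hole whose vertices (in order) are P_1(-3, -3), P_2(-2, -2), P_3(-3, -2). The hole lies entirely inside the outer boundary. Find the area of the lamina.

Outer boundary:
Σ = (17) + (36) + (9) + (1) = 63
Area = |Σ|/2 = 31.5.
Hole:
Apply the surveyor's formula: 2A = Σ (x_i·y_{i+1} − x_{i+1}·y_i), indices taken mod 3.
P_1→P_2: (-3)(-2) − (-2)(-3) = 0
P_2→P_3: (-2)(-2) − (-3)(-2) = -2
P_3→P_1: (-3)(-3) − (-3)(-2) = 3
Σ = 1
Area = |Σ|/2 = 0.5.
Net area = 31.5 − 0.5 = 31.

31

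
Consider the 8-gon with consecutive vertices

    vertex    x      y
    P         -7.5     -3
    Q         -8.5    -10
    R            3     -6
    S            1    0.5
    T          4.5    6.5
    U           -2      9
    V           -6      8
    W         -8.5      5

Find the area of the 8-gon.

Cross-terms: 49.5, 81, 7.5, 4.25, 53.5, 38, 38, 63  ⇒  Σ = 334.75
Area = |Σ|/2 = 167.375.

167.375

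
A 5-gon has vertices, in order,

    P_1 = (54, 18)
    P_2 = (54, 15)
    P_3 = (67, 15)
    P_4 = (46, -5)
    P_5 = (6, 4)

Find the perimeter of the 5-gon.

|P_1P_2| = √((0)² + (-3)²) = √9 = 3
|P_2P_3| = √((13)² + (0)²) = √169 = 13
|P_3P_4| = √((-21)² + (-20)²) = √841 = 29
|P_4P_5| = √((-40)² + (9)²) = √1681 = 41
|P_5P_1| = √((48)² + (14)²) = √2500 = 50
Perimeter = 3 + 13 + 29 + 41 + 50 = 136.

136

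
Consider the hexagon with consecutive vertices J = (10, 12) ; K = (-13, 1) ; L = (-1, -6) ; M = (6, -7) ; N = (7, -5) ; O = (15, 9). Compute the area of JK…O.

Apply the shoelace (surveyor's) formula: 2A = Σ (x_i·y_{i+1} − x_{i+1}·y_i), indices taken mod 6.
Cross-terms: 166, 79, 43, 19, 138, 90  ⇒  Σ = 535
Area = |Σ|/2 = 267.5.

267.5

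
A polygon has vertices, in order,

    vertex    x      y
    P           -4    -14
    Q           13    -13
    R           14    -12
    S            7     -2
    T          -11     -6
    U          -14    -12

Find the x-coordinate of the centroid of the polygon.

47/168

Apply the shoelace formula. First the cross-terms c_i = x_i·y_{i+1} − x_{i+1}·y_i:
  234, 26, 56, -64, 48, 148  ⇒  2A = 448, A = 224.
Then Σ (x_i + x_{i+1})·c_i = 376, so x̄ = 376 / (6·224) = 47/168.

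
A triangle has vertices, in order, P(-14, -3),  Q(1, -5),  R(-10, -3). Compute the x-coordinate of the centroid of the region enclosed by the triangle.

-23/3

Apply the surveyor's formula. First the cross-terms c_i = x_i·y_{i+1} − x_{i+1}·y_i:
  73, -53, -12  ⇒  2A = 8, A = 4.
Then Σ (x_i + x_{i+1})·c_i = -184, so x̄ = -184 / (6·4) = -23/3.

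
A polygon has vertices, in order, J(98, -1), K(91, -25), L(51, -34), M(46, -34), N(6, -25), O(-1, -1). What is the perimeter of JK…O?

236

|JK| = √((-7)² + (-24)²) = √625 = 25
|KL| = √((-40)² + (-9)²) = √1681 = 41
|LM| = √((-5)² + (0)²) = √25 = 5
|MN| = √((-40)² + (9)²) = √1681 = 41
|NO| = √((-7)² + (24)²) = √625 = 25
|OJ| = √((99)² + (0)²) = √9801 = 99
Perimeter = 25 + 41 + 5 + 41 + 25 + 99 = 236.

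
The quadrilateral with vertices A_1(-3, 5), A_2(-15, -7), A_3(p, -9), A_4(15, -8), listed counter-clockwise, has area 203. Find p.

The doubled signed area Σ (x_i y_{i+1} − x_{i+1} y_i) is linear in p.
With p=0 it equals 417; the coefficient of p is -1 (from the two edges through A_3).
So -1·p + 417 = 2·203 = 406 ⇒ p = 11.

11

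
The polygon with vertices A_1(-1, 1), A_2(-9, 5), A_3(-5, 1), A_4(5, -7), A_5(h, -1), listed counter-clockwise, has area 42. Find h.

Write out the shoelace sum; only the two edges meeting at A_5 involve h:
2·Area = [(5·(-1) − h·(-7)) + (h·1 − (-1)·(-1))] + 50
       = 8·h + 44 = 84
⇒ h = 5.

5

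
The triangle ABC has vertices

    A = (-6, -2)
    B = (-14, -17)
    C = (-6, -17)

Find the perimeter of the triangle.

40

|AB| = √((-8)² + (-15)²) = √289 = 17
|BC| = √((8)² + (0)²) = √64 = 8
|CA| = √((0)² + (15)²) = √225 = 15
Perimeter = 17 + 8 + 15 = 40.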